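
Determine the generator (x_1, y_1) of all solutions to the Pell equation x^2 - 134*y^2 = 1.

First expand sqrt(134) as a continued fraction. With x_i = (sqrt(134) + m_i)/d_i and (m_0, d_0) = (0, 1): a_0 = floor(sqrt(134)) = 11, since 11^2 = 121 <= 134 < 144 = 12^2.
Iterate m_{i+1} = d_i*a_i - m_i, d_{i+1} = (134 - m_{i+1}^2)/d_i, a_{i+1} = floor((a_0 + m_{i+1})/d_{i+1}):
  m_1 = 1*11 - 0 = 11, d_1 = (134 - 11^2)/1 = 13/1 = 13, a_1 = floor((11 + 11)/13) = 1.
  m_2 = 13*1 - 11 = 2, d_2 = (134 - 2^2)/13 = 130/13 = 10, a_2 = floor((11 + 2)/10) = 1.
  m_3 = 10*1 - 2 = 8, d_3 = (134 - 8^2)/10 = 70/10 = 7, a_3 = floor((11 + 8)/7) = 2.
  m_4 = 7*2 - 8 = 6, d_4 = (134 - 6^2)/7 = 98/7 = 14, a_4 = floor((11 + 6)/14) = 1.
  m_5 = 14*1 - 6 = 8, d_5 = (134 - 8^2)/14 = 70/14 = 5, a_5 = floor((11 + 8)/5) = 3.
  m_6 = 5*3 - 8 = 7, d_6 = (134 - 7^2)/5 = 85/5 = 17, a_6 = floor((11 + 7)/17) = 1.
  m_7 = 17*1 - 7 = 10, d_7 = (134 - 10^2)/17 = 34/17 = 2, a_7 = floor((11 + 10)/2) = 10.
  m_8 = 2*10 - 10 = 10, d_8 = (134 - 10^2)/2 = 34/2 = 17, a_8 = floor((11 + 10)/17) = 1.
  m_9 = 17*1 - 10 = 7, d_9 = (134 - 7^2)/17 = 85/17 = 5, a_9 = floor((11 + 7)/5) = 3.
  m_10 = 5*3 - 7 = 8, d_10 = (134 - 8^2)/5 = 70/5 = 14, a_10 = floor((11 + 8)/14) = 1.
  m_11 = 14*1 - 8 = 6, d_11 = (134 - 6^2)/14 = 98/14 = 7, a_11 = floor((11 + 6)/7) = 2.
  m_12 = 7*2 - 6 = 8, d_12 = (134 - 8^2)/7 = 70/7 = 10, a_12 = floor((11 + 8)/10) = 1.
  m_13 = 10*1 - 8 = 2, d_13 = (134 - 2^2)/10 = 130/10 = 13, a_13 = floor((11 + 2)/13) = 1.
  m_14 = 13*1 - 2 = 11, d_14 = (134 - 11^2)/13 = 13/13 = 1, a_14 = floor((11 + 11)/1) = 22.
  m_15 = 1*22 - 11 = 11, d_15 = (134 - 11^2)/1 = 13/1 = 13: (m_15, d_15) = (m_1, d_1) = (11, 13), so from here the quotients repeat a_1, ..., a_14; the period length is 14.
So sqrt(134) = [11; (1, 1, 2, 1, 3, 1, 10, 1, 3, 1, 2, 1, 1, 22)] with period length k = 14.
k is even, so the fundamental solution of x^2 - 134y^2 = 1 is (p_{k-1}, q_{k-1}) = (p_13, q_13); compute convergents through index 13.
Convergents (p_i = a_i*p_{i-1} + p_{i-2}, q_i = a_i*q_{i-1} + q_{i-2} with p_{-2}=0, p_{-1}=1, q_{-2}=1, q_{-1}=0):
  i=0: a_0=11, p_0 = 11*1 + 0 = 11, q_0 = 11*0 + 1 = 1.
  i=1: a_1=1, p_1 = 1*11 + 1 = 12, q_1 = 1*1 + 0 = 1.
  i=2: a_2=1, p_2 = 1*12 + 11 = 23, q_2 = 1*1 + 1 = 2.
  i=3: a_3=2, p_3 = 2*23 + 12 = 58, q_3 = 2*2 + 1 = 5.
  i=4: a_4=1, p_4 = 1*58 + 23 = 81, q_4 = 1*5 + 2 = 7.
  i=5: a_5=3, p_5 = 3*81 + 58 = 301, q_5 = 3*7 + 5 = 26.
  i=6: a_6=1, p_6 = 1*301 + 81 = 382, q_6 = 1*26 + 7 = 33.
  i=7: a_7=10, p_7 = 10*382 + 301 = 4121, q_7 = 10*33 + 26 = 356.
  i=8: a_8=1, p_8 = 1*4121 + 382 = 4503, q_8 = 1*356 + 33 = 389.
  i=9: a_9=3, p_9 = 3*4503 + 4121 = 17630, q_9 = 3*389 + 356 = 1523.
  i=10: a_10=1, p_10 = 1*17630 + 4503 = 22133, q_10 = 1*1523 + 389 = 1912.
  i=11: a_11=2, p_11 = 2*22133 + 17630 = 61896, q_11 = 2*1912 + 1523 = 5347.
  i=12: a_12=1, p_12 = 1*61896 + 22133 = 84029, q_12 = 1*5347 + 1912 = 7259.
  i=13: a_13=1, p_13 = 1*84029 + 61896 = 145925, q_13 = 1*7259 + 5347 = 12606.
Check: 145925^2 - 134*12606^2 = 21294105625 - 21294105624 = 1, so (x, y) = (145925, 12606) solves the equation, and by the theorem it is the least positive solution.

(x, y) = (145925, 12606)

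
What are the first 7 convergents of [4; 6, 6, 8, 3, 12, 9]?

Using the convergent recurrence p_i = a_i*p_{i-1} + p_{i-2}, q_i = a_i*q_{i-1} + q_{i-2} with p_{-2}=0, p_{-1}=1, q_{-2}=1, q_{-1}=0:
  i=0: a_0=4, p_0 = 4*1 + 0 = 4, q_0 = 4*0 + 1 = 1.
  i=1: a_1=6, p_1 = 6*4 + 1 = 25, q_1 = 6*1 + 0 = 6.
  i=2: a_2=6, p_2 = 6*25 + 4 = 154, q_2 = 6*6 + 1 = 37.
  i=3: a_3=8, p_3 = 8*154 + 25 = 1257, q_3 = 8*37 + 6 = 302.
  i=4: a_4=3, p_4 = 3*1257 + 154 = 3925, q_4 = 3*302 + 37 = 943.
  i=5: a_5=12, p_5 = 12*3925 + 1257 = 48357, q_5 = 12*943 + 302 = 11618.
  i=6: a_6=9, p_6 = 9*48357 + 3925 = 439138, q_6 = 9*11618 + 943 = 105505.

4/1, 25/6, 154/37, 1257/302, 3925/943, 48357/11618, 439138/105505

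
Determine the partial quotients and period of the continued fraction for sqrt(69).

[8; (3, 3, 1, 4, 1, 3, 3, 16)]

Write x_i = (sqrt(69) + m_i)/d_i with (m_0, d_0) = (0, 1). a_0 = floor(sqrt(69)) = 8, since 8^2 = 64 <= 69 < 81 = 9^2.
Iterate m_{i+1} = d_i*a_i - m_i, d_{i+1} = (69 - m_{i+1}^2)/d_i, a_{i+1} = floor((a_0 + m_{i+1})/d_{i+1}):
  m_1 = 1*8 - 0 = 8, d_1 = (69 - 8^2)/1 = 5/1 = 5, a_1 = floor((8 + 8)/5) = 3.
  m_2 = 5*3 - 8 = 7, d_2 = (69 - 7^2)/5 = 20/5 = 4, a_2 = floor((8 + 7)/4) = 3.
  m_3 = 4*3 - 7 = 5, d_3 = (69 - 5^2)/4 = 44/4 = 11, a_3 = floor((8 + 5)/11) = 1.
  m_4 = 11*1 - 5 = 6, d_4 = (69 - 6^2)/11 = 33/11 = 3, a_4 = floor((8 + 6)/3) = 4.
  m_5 = 3*4 - 6 = 6, d_5 = (69 - 6^2)/3 = 33/3 = 11, a_5 = floor((8 + 6)/11) = 1.
  m_6 = 11*1 - 6 = 5, d_6 = (69 - 5^2)/11 = 44/11 = 4, a_6 = floor((8 + 5)/4) = 3.
  m_7 = 4*3 - 5 = 7, d_7 = (69 - 7^2)/4 = 20/4 = 5, a_7 = floor((8 + 7)/5) = 3.
  m_8 = 5*3 - 7 = 8, d_8 = (69 - 8^2)/5 = 5/5 = 1, a_8 = floor((8 + 8)/1) = 16.
  m_9 = 1*16 - 8 = 8, d_9 = (69 - 8^2)/1 = 5/1 = 5: (m_9, d_9) = (m_1, d_1) = (8, 5), so from here the quotients repeat a_1, ..., a_8; the period length is 8.
Hence the expansion of sqrt(69) is a_0 = 8 followed by the repeating block 3, 3, 1, 4, 1, 3, 3, 16 (period 8).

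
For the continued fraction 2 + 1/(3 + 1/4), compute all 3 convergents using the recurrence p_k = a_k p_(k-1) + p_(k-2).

Using the convergent recurrence p_i = a_i*p_{i-1} + p_{i-2}, q_i = a_i*q_{i-1} + q_{i-2} with p_{-2}=0, p_{-1}=1, q_{-2}=1, q_{-1}=0:
  i=0: a_0=2, p_0 = 2*1 + 0 = 2, q_0 = 2*0 + 1 = 1.
  i=1: a_1=3, p_1 = 3*2 + 1 = 7, q_1 = 3*1 + 0 = 3.
  i=2: a_2=4, p_2 = 4*7 + 2 = 30, q_2 = 4*3 + 1 = 13.

2/1, 7/3, 30/13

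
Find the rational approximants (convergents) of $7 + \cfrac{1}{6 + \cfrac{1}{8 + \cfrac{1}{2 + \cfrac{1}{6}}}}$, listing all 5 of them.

Using the convergent recurrence p_i = a_i*p_{i-1} + p_{i-2}, q_i = a_i*q_{i-1} + q_{i-2} with p_{-2}=0, p_{-1}=1, q_{-2}=1, q_{-1}=0:
  i=0: a_0=7, p_0 = 7*1 + 0 = 7, q_0 = 7*0 + 1 = 1.
  i=1: a_1=6, p_1 = 6*7 + 1 = 43, q_1 = 6*1 + 0 = 6.
  i=2: a_2=8, p_2 = 8*43 + 7 = 351, q_2 = 8*6 + 1 = 49.
  i=3: a_3=2, p_3 = 2*351 + 43 = 745, q_3 = 2*49 + 6 = 104.
  i=4: a_4=6, p_4 = 6*745 + 351 = 4821, q_4 = 6*104 + 49 = 673.

7/1, 43/6, 351/49, 745/104, 4821/673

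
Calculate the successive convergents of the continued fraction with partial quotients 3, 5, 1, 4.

3/1, 16/5, 19/6, 92/29

Using the convergent recurrence p_i = a_i*p_{i-1} + p_{i-2}, q_i = a_i*q_{i-1} + q_{i-2} with p_{-2}=0, p_{-1}=1, q_{-2}=1, q_{-1}=0:
  i=0: a_0=3, p_0 = 3*1 + 0 = 3, q_0 = 3*0 + 1 = 1.
  i=1: a_1=5, p_1 = 5*3 + 1 = 16, q_1 = 5*1 + 0 = 5.
  i=2: a_2=1, p_2 = 1*16 + 3 = 19, q_2 = 1*5 + 1 = 6.
  i=3: a_3=4, p_3 = 4*19 + 16 = 92, q_3 = 4*6 + 5 = 29.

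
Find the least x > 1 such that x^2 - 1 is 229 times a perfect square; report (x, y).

(x, y) = (5848201, 386460)

First expand sqrt(229) as a continued fraction. With x_i = (sqrt(229) + m_i)/d_i and (m_0, d_0) = (0, 1): a_0 = floor(sqrt(229)) = 15, since 15^2 = 225 <= 229 < 256 = 16^2.
Iterate m_{i+1} = d_i*a_i - m_i, d_{i+1} = (229 - m_{i+1}^2)/d_i, a_{i+1} = floor((a_0 + m_{i+1})/d_{i+1}):
  m_1 = 1*15 - 0 = 15, d_1 = (229 - 15^2)/1 = 4/1 = 4, a_1 = floor((15 + 15)/4) = 7.
  m_2 = 4*7 - 15 = 13, d_2 = (229 - 13^2)/4 = 60/4 = 15, a_2 = floor((15 + 13)/15) = 1.
  m_3 = 15*1 - 13 = 2, d_3 = (229 - 2^2)/15 = 225/15 = 15, a_3 = floor((15 + 2)/15) = 1.
  m_4 = 15*1 - 2 = 13, d_4 = (229 - 13^2)/15 = 60/15 = 4, a_4 = floor((15 + 13)/4) = 7.
  m_5 = 4*7 - 13 = 15, d_5 = (229 - 15^2)/4 = 4/4 = 1, a_5 = floor((15 + 15)/1) = 30.
  m_6 = 1*30 - 15 = 15, d_6 = (229 - 15^2)/1 = 4/1 = 4: (m_6, d_6) = (m_1, d_1) = (15, 4), so from here the quotients repeat a_1, ..., a_5; the period length is 5.
So sqrt(229) = [15; (7, 1, 1, 7, 30)] with period length k = 5.
k is odd, so (p_{k-1}, q_{k-1}) only solves x^2 - 229y^2 = -1 and the fundamental solution of x^2 - 229y^2 = 1 is (p_{2k-1}, q_{2k-1}) = (p_9, q_9); compute convergents through index 9, running through the period twice.
Convergents (p_i = a_i*p_{i-1} + p_{i-2}, q_i = a_i*q_{i-1} + q_{i-2} with p_{-2}=0, p_{-1}=1, q_{-2}=1, q_{-1}=0):
  i=0: a_0=15, p_0 = 15*1 + 0 = 15, q_0 = 15*0 + 1 = 1.
  i=1: a_1=7, p_1 = 7*15 + 1 = 106, q_1 = 7*1 + 0 = 7.
  i=2: a_2=1, p_2 = 1*106 + 15 = 121, q_2 = 1*7 + 1 = 8.
  i=3: a_3=1, p_3 = 1*121 + 106 = 227, q_3 = 1*8 + 7 = 15.
  i=4: a_4=7, p_4 = 7*227 + 121 = 1710, q_4 = 7*15 + 8 = 113.
  i=5: a_5=30, p_5 = 30*1710 + 227 = 51527, q_5 = 30*113 + 15 = 3405.
  i=6: a_6=7, p_6 = 7*51527 + 1710 = 362399, q_6 = 7*3405 + 113 = 23948.
  i=7: a_7=1, p_7 = 1*362399 + 51527 = 413926, q_7 = 1*23948 + 3405 = 27353.
  i=8: a_8=1, p_8 = 1*413926 + 362399 = 776325, q_8 = 1*27353 + 23948 = 51301.
  i=9: a_9=7, p_9 = 7*776325 + 413926 = 5848201, q_9 = 7*51301 + 27353 = 386460.
Indeed p_4^2 - 229*q_4^2 = 2924100 - 2924101 = -1, not +1.
Check: 5848201^2 - 229*386460^2 = 34201454936401 - 34201454936400 = 1, so (x, y) = (5848201, 386460) solves the equation, and by the theorem it is the least positive solution.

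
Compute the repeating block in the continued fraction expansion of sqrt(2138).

[46; (4, 5, 5, 4, 92)]

Write x_i = (sqrt(2138) + m_i)/d_i with (m_0, d_0) = (0, 1). a_0 = floor(sqrt(2138)) = 46, since 46^2 = 2116 <= 2138 < 2209 = 47^2.
Iterate m_{i+1} = d_i*a_i - m_i, d_{i+1} = (2138 - m_{i+1}^2)/d_i, a_{i+1} = floor((a_0 + m_{i+1})/d_{i+1}):
  m_1 = 1*46 - 0 = 46, d_1 = (2138 - 46^2)/1 = 22/1 = 22, a_1 = floor((46 + 46)/22) = 4.
  m_2 = 22*4 - 46 = 42, d_2 = (2138 - 42^2)/22 = 374/22 = 17, a_2 = floor((46 + 42)/17) = 5.
  m_3 = 17*5 - 42 = 43, d_3 = (2138 - 43^2)/17 = 289/17 = 17, a_3 = floor((46 + 43)/17) = 5.
  m_4 = 17*5 - 43 = 42, d_4 = (2138 - 42^2)/17 = 374/17 = 22, a_4 = floor((46 + 42)/22) = 4.
  m_5 = 22*4 - 42 = 46, d_5 = (2138 - 46^2)/22 = 22/22 = 1, a_5 = floor((46 + 46)/1) = 92.
  m_6 = 1*92 - 46 = 46, d_6 = (2138 - 46^2)/1 = 22/1 = 22: (m_6, d_6) = (m_1, d_1) = (46, 22), so from here the quotients repeat a_1, ..., a_5; the period length is 5.
Hence the expansion of sqrt(2138) is a_0 = 46 followed by the repeating block 4, 5, 5, 4, 92 (period 5).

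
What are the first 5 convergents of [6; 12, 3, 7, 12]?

Using the convergent recurrence p_i = a_i*p_{i-1} + p_{i-2}, q_i = a_i*q_{i-1} + q_{i-2} with p_{-2}=0, p_{-1}=1, q_{-2}=1, q_{-1}=0:
  i=0: a_0=6, p_0 = 6*1 + 0 = 6, q_0 = 6*0 + 1 = 1.
  i=1: a_1=12, p_1 = 12*6 + 1 = 73, q_1 = 12*1 + 0 = 12.
  i=2: a_2=3, p_2 = 3*73 + 6 = 225, q_2 = 3*12 + 1 = 37.
  i=3: a_3=7, p_3 = 7*225 + 73 = 1648, q_3 = 7*37 + 12 = 271.
  i=4: a_4=12, p_4 = 12*1648 + 225 = 20001, q_4 = 12*271 + 37 = 3289.

6/1, 73/12, 225/37, 1648/271, 20001/3289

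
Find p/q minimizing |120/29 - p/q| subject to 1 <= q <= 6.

25/6

Expand x = 120/29 as a continued fraction with the Euclidean algorithm:
  120 = 4*29 + 4, so a_0 = 4.
  29 = 7*4 + 1, so a_1 = 7.
  4 = 4*1 + 0, so a_2 = 4.
so x = [4; 7, 4].
Convergents (p_i = a_i*p_{i-1} + p_{i-2}, q_i = a_i*q_{i-1} + q_{i-2} with p_{-2}=0, p_{-1}=1, q_{-2}=1, q_{-1}=0), until the denominator exceeds 6:
  i=0: a_0=4, p_0 = 4*1 + 0 = 4, q_0 = 4*0 + 1 = 1.
  i=1: a_1=7, p_1 = 7*4 + 1 = 29, q_1 = 7*1 + 0 = 7.
q_1 = 7 > 6, so the last convergent with denominator <= 6 is p_0/q_0 = 4/1.
The closest fraction with denominator <= 6 is either p_0/q_0 or the intermediate fraction (k*p_0 + p_{-1})/(k*q_0 + q_{-1}) with the largest k >= 1 whose denominator stays <= 6; these approach x as k grows, and every other convergent or intermediate fraction in range is farther away.
Largest k: floor((6 - q_{-1})/q_0) = floor((6 - 0)/1) = 6 (using the seeds p_{-1} = 1, q_{-1} = 0).
That gives (6*4 + 1)/(6*1 + 0) = 25/6.
Compare the errors: |x - 4/1| = |120*1 - 4*29|/(29*1) = 4/29, and |x - 25/6| = |120*6 - 25*29|/(29*6) = 5/174.
Cross-multiplying, 5*29 = 145 < 696 = 4*174, so 5/174 is smaller: the intermediate fraction 25/6 is closer to x than 4/1.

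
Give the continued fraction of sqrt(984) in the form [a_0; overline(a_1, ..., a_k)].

Write x_i = (sqrt(984) + m_i)/d_i with (m_0, d_0) = (0, 1). a_0 = floor(sqrt(984)) = 31, since 31^2 = 961 <= 984 < 1024 = 32^2.
Iterate m_{i+1} = d_i*a_i - m_i, d_{i+1} = (984 - m_{i+1}^2)/d_i, a_{i+1} = floor((a_0 + m_{i+1})/d_{i+1}):
  m_1 = 1*31 - 0 = 31, d_1 = (984 - 31^2)/1 = 23/1 = 23, a_1 = floor((31 + 31)/23) = 2.
  m_2 = 23*2 - 31 = 15, d_2 = (984 - 15^2)/23 = 759/23 = 33, a_2 = floor((31 + 15)/33) = 1.
  m_3 = 33*1 - 15 = 18, d_3 = (984 - 18^2)/33 = 660/33 = 20, a_3 = floor((31 + 18)/20) = 2.
  m_4 = 20*2 - 18 = 22, d_4 = (984 - 22^2)/20 = 500/20 = 25, a_4 = floor((31 + 22)/25) = 2.
  m_5 = 25*2 - 22 = 28, d_5 = (984 - 28^2)/25 = 200/25 = 8, a_5 = floor((31 + 28)/8) = 7.
  m_6 = 8*7 - 28 = 28, d_6 = (984 - 28^2)/8 = 200/8 = 25, a_6 = floor((31 + 28)/25) = 2.
  m_7 = 25*2 - 28 = 22, d_7 = (984 - 22^2)/25 = 500/25 = 20, a_7 = floor((31 + 22)/20) = 2.
  m_8 = 20*2 - 22 = 18, d_8 = (984 - 18^2)/20 = 660/20 = 33, a_8 = floor((31 + 18)/33) = 1.
  m_9 = 33*1 - 18 = 15, d_9 = (984 - 15^2)/33 = 759/33 = 23, a_9 = floor((31 + 15)/23) = 2.
  m_10 = 23*2 - 15 = 31, d_10 = (984 - 31^2)/23 = 23/23 = 1, a_10 = floor((31 + 31)/1) = 62.
  m_11 = 1*62 - 31 = 31, d_11 = (984 - 31^2)/1 = 23/1 = 23: (m_11, d_11) = (m_1, d_1) = (31, 23), so from here the quotients repeat a_1, ..., a_10; the period length is 10.
Hence the expansion of sqrt(984) is a_0 = 31 followed by the repeating block 2, 1, 2, 2, 7, 2, 2, 1, 2, 62 (period 10).

[31; overline(2, 1, 2, 2, 7, 2, 2, 1, 2, 62)]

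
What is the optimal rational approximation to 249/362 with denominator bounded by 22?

11/16

Expand x = 249/362 as a continued fraction with the Euclidean algorithm:
  249 = 0*362 + 249, so a_0 = 0.
  362 = 1*249 + 113, so a_1 = 1.
  249 = 2*113 + 23, so a_2 = 2.
  113 = 4*23 + 21, so a_3 = 4.
  23 = 1*21 + 2, so a_4 = 1.
  21 = 10*2 + 1, so a_5 = 10.
  2 = 2*1 + 0, so a_6 = 2.
so x = [0; 1, 2, 4, 1, 10, 2].
Convergents (p_i = a_i*p_{i-1} + p_{i-2}, q_i = a_i*q_{i-1} + q_{i-2} with p_{-2}=0, p_{-1}=1, q_{-2}=1, q_{-1}=0), until the denominator exceeds 22:
  i=0: a_0=0, p_0 = 0*1 + 0 = 0, q_0 = 0*0 + 1 = 1.
  i=1: a_1=1, p_1 = 1*0 + 1 = 1, q_1 = 1*1 + 0 = 1.
  i=2: a_2=2, p_2 = 2*1 + 0 = 2, q_2 = 2*1 + 1 = 3.
  i=3: a_3=4, p_3 = 4*2 + 1 = 9, q_3 = 4*3 + 1 = 13.
  i=4: a_4=1, p_4 = 1*9 + 2 = 11, q_4 = 1*13 + 3 = 16.
  i=5: a_5=10, p_5 = 10*11 + 9 = 119, q_5 = 10*16 + 13 = 173.
q_5 = 173 > 22, so the last convergent with denominator <= 22 is p_4/q_4 = 11/16.
The closest fraction with denominator <= 22 is either p_4/q_4 or the intermediate fraction (k*p_4 + p_3)/(k*q_4 + q_3) with the largest k >= 1 whose denominator stays <= 22; these approach x as k grows, and every other convergent or intermediate fraction in range is farther away.
Largest k: floor((22 - q_3)/q_4) = floor((22 - 13)/16) = 0.
Since k = 0, no intermediate fraction beyond p_4/q_4 has denominator <= 22, so the convergent 11/16 is the closest (its error is |249*16 - 11*362|/(362*16) = 2/5792).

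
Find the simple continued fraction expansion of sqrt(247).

[15; (1, 2, 1, 1, 9, 1, 9, 1, 1, 2, 1, 30)]

Write x_i = (sqrt(247) + m_i)/d_i with (m_0, d_0) = (0, 1). a_0 = floor(sqrt(247)) = 15, since 15^2 = 225 <= 247 < 256 = 16^2.
Iterate m_{i+1} = d_i*a_i - m_i, d_{i+1} = (247 - m_{i+1}^2)/d_i, a_{i+1} = floor((a_0 + m_{i+1})/d_{i+1}):
  m_1 = 1*15 - 0 = 15, d_1 = (247 - 15^2)/1 = 22/1 = 22, a_1 = floor((15 + 15)/22) = 1.
  m_2 = 22*1 - 15 = 7, d_2 = (247 - 7^2)/22 = 198/22 = 9, a_2 = floor((15 + 7)/9) = 2.
  m_3 = 9*2 - 7 = 11, d_3 = (247 - 11^2)/9 = 126/9 = 14, a_3 = floor((15 + 11)/14) = 1.
  m_4 = 14*1 - 11 = 3, d_4 = (247 - 3^2)/14 = 238/14 = 17, a_4 = floor((15 + 3)/17) = 1.
  m_5 = 17*1 - 3 = 14, d_5 = (247 - 14^2)/17 = 51/17 = 3, a_5 = floor((15 + 14)/3) = 9.
  m_6 = 3*9 - 14 = 13, d_6 = (247 - 13^2)/3 = 78/3 = 26, a_6 = floor((15 + 13)/26) = 1.
  m_7 = 26*1 - 13 = 13, d_7 = (247 - 13^2)/26 = 78/26 = 3, a_7 = floor((15 + 13)/3) = 9.
  m_8 = 3*9 - 13 = 14, d_8 = (247 - 14^2)/3 = 51/3 = 17, a_8 = floor((15 + 14)/17) = 1.
  m_9 = 17*1 - 14 = 3, d_9 = (247 - 3^2)/17 = 238/17 = 14, a_9 = floor((15 + 3)/14) = 1.
  m_10 = 14*1 - 3 = 11, d_10 = (247 - 11^2)/14 = 126/14 = 9, a_10 = floor((15 + 11)/9) = 2.
  m_11 = 9*2 - 11 = 7, d_11 = (247 - 7^2)/9 = 198/9 = 22, a_11 = floor((15 + 7)/22) = 1.
  m_12 = 22*1 - 7 = 15, d_12 = (247 - 15^2)/22 = 22/22 = 1, a_12 = floor((15 + 15)/1) = 30.
  m_13 = 1*30 - 15 = 15, d_13 = (247 - 15^2)/1 = 22/1 = 22: (m_13, d_13) = (m_1, d_1) = (15, 22), so from here the quotients repeat a_1, ..., a_12; the period length is 12.
Hence the expansion of sqrt(247) is a_0 = 15 followed by the repeating block 1, 2, 1, 1, 9, 1, 9, 1, 1, 2, 1, 30 (period 12).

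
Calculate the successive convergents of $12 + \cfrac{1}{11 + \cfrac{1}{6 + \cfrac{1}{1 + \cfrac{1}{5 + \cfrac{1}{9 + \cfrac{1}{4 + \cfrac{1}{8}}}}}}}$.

12/1, 133/11, 810/67, 943/78, 5525/457, 50668/4191, 208197/17221, 1716244/141959

Using the convergent recurrence p_i = a_i*p_{i-1} + p_{i-2}, q_i = a_i*q_{i-1} + q_{i-2} with p_{-2}=0, p_{-1}=1, q_{-2}=1, q_{-1}=0:
  i=0: a_0=12, p_0 = 12*1 + 0 = 12, q_0 = 12*0 + 1 = 1.
  i=1: a_1=11, p_1 = 11*12 + 1 = 133, q_1 = 11*1 + 0 = 11.
  i=2: a_2=6, p_2 = 6*133 + 12 = 810, q_2 = 6*11 + 1 = 67.
  i=3: a_3=1, p_3 = 1*810 + 133 = 943, q_3 = 1*67 + 11 = 78.
  i=4: a_4=5, p_4 = 5*943 + 810 = 5525, q_4 = 5*78 + 67 = 457.
  i=5: a_5=9, p_5 = 9*5525 + 943 = 50668, q_5 = 9*457 + 78 = 4191.
  i=6: a_6=4, p_6 = 4*50668 + 5525 = 208197, q_6 = 4*4191 + 457 = 17221.
  i=7: a_7=8, p_7 = 8*208197 + 50668 = 1716244, q_7 = 8*17221 + 4191 = 141959.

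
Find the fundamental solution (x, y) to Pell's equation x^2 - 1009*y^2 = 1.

First expand sqrt(1009) as a continued fraction. With x_i = (sqrt(1009) + m_i)/d_i and (m_0, d_0) = (0, 1): a_0 = floor(sqrt(1009)) = 31, since 31^2 = 961 <= 1009 < 1024 = 32^2.
Iterate m_{i+1} = d_i*a_i - m_i, d_{i+1} = (1009 - m_{i+1}^2)/d_i, a_{i+1} = floor((a_0 + m_{i+1})/d_{i+1}):
  m_1 = 1*31 - 0 = 31, d_1 = (1009 - 31^2)/1 = 48/1 = 48, a_1 = floor((31 + 31)/48) = 1.
  m_2 = 48*1 - 31 = 17, d_2 = (1009 - 17^2)/48 = 720/48 = 15, a_2 = floor((31 + 17)/15) = 3.
  m_3 = 15*3 - 17 = 28, d_3 = (1009 - 28^2)/15 = 225/15 = 15, a_3 = floor((31 + 28)/15) = 3.
  m_4 = 15*3 - 28 = 17, d_4 = (1009 - 17^2)/15 = 720/15 = 48, a_4 = floor((31 + 17)/48) = 1.
  m_5 = 48*1 - 17 = 31, d_5 = (1009 - 31^2)/48 = 48/48 = 1, a_5 = floor((31 + 31)/1) = 62.
  m_6 = 1*62 - 31 = 31, d_6 = (1009 - 31^2)/1 = 48/1 = 48: (m_6, d_6) = (m_1, d_1) = (31, 48), so from here the quotients repeat a_1, ..., a_5; the period length is 5.
So sqrt(1009) = [31; (1, 3, 3, 1, 62)] with period length k = 5.
k is odd, so (p_{k-1}, q_{k-1}) only solves x^2 - 1009y^2 = -1 and the fundamental solution of x^2 - 1009y^2 = 1 is (p_{2k-1}, q_{2k-1}) = (p_9, q_9); compute convergents through index 9, running through the period twice.
Convergents (p_i = a_i*p_{i-1} + p_{i-2}, q_i = a_i*q_{i-1} + q_{i-2} with p_{-2}=0, p_{-1}=1, q_{-2}=1, q_{-1}=0):
  i=0: a_0=31, p_0 = 31*1 + 0 = 31, q_0 = 31*0 + 1 = 1.
  i=1: a_1=1, p_1 = 1*31 + 1 = 32, q_1 = 1*1 + 0 = 1.
  i=2: a_2=3, p_2 = 3*32 + 31 = 127, q_2 = 3*1 + 1 = 4.
  i=3: a_3=3, p_3 = 3*127 + 32 = 413, q_3 = 3*4 + 1 = 13.
  i=4: a_4=1, p_4 = 1*413 + 127 = 540, q_4 = 1*13 + 4 = 17.
  i=5: a_5=62, p_5 = 62*540 + 413 = 33893, q_5 = 62*17 + 13 = 1067.
  i=6: a_6=1, p_6 = 1*33893 + 540 = 34433, q_6 = 1*1067 + 17 = 1084.
  i=7: a_7=3, p_7 = 3*34433 + 33893 = 137192, q_7 = 3*1084 + 1067 = 4319.
  i=8: a_8=3, p_8 = 3*137192 + 34433 = 446009, q_8 = 3*4319 + 1084 = 14041.
  i=9: a_9=1, p_9 = 1*446009 + 137192 = 583201, q_9 = 1*14041 + 4319 = 18360.
Indeed p_4^2 - 1009*q_4^2 = 291600 - 291601 = -1, not +1.
Check: 583201^2 - 1009*18360^2 = 340123406401 - 340123406400 = 1, so (x, y) = (583201, 18360) solves the equation, and by the theorem it is the least positive solution.

(x, y) = (583201, 18360)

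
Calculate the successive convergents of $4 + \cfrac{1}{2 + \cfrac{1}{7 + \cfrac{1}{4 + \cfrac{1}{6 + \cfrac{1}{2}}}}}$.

Using the convergent recurrence p_i = a_i*p_{i-1} + p_{i-2}, q_i = a_i*q_{i-1} + q_{i-2} with p_{-2}=0, p_{-1}=1, q_{-2}=1, q_{-1}=0:
  i=0: a_0=4, p_0 = 4*1 + 0 = 4, q_0 = 4*0 + 1 = 1.
  i=1: a_1=2, p_1 = 2*4 + 1 = 9, q_1 = 2*1 + 0 = 2.
  i=2: a_2=7, p_2 = 7*9 + 4 = 67, q_2 = 7*2 + 1 = 15.
  i=3: a_3=4, p_3 = 4*67 + 9 = 277, q_3 = 4*15 + 2 = 62.
  i=4: a_4=6, p_4 = 6*277 + 67 = 1729, q_4 = 6*62 + 15 = 387.
  i=5: a_5=2, p_5 = 2*1729 + 277 = 3735, q_5 = 2*387 + 62 = 836.

4/1, 9/2, 67/15, 277/62, 1729/387, 3735/836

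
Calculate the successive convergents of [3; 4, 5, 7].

Using the convergent recurrence p_i = a_i*p_{i-1} + p_{i-2}, q_i = a_i*q_{i-1} + q_{i-2} with p_{-2}=0, p_{-1}=1, q_{-2}=1, q_{-1}=0:
  i=0: a_0=3, p_0 = 3*1 + 0 = 3, q_0 = 3*0 + 1 = 1.
  i=1: a_1=4, p_1 = 4*3 + 1 = 13, q_1 = 4*1 + 0 = 4.
  i=2: a_2=5, p_2 = 5*13 + 3 = 68, q_2 = 5*4 + 1 = 21.
  i=3: a_3=7, p_3 = 7*68 + 13 = 489, q_3 = 7*21 + 4 = 151.

3/1, 13/4, 68/21, 489/151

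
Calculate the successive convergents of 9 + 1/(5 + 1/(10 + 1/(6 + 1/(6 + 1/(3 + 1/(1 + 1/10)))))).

9/1, 46/5, 469/51, 2860/311, 17629/1917, 55747/6062, 73376/7979, 789507/85852

Using the convergent recurrence p_i = a_i*p_{i-1} + p_{i-2}, q_i = a_i*q_{i-1} + q_{i-2} with p_{-2}=0, p_{-1}=1, q_{-2}=1, q_{-1}=0:
  i=0: a_0=9, p_0 = 9*1 + 0 = 9, q_0 = 9*0 + 1 = 1.
  i=1: a_1=5, p_1 = 5*9 + 1 = 46, q_1 = 5*1 + 0 = 5.
  i=2: a_2=10, p_2 = 10*46 + 9 = 469, q_2 = 10*5 + 1 = 51.
  i=3: a_3=6, p_3 = 6*469 + 46 = 2860, q_3 = 6*51 + 5 = 311.
  i=4: a_4=6, p_4 = 6*2860 + 469 = 17629, q_4 = 6*311 + 51 = 1917.
  i=5: a_5=3, p_5 = 3*17629 + 2860 = 55747, q_5 = 3*1917 + 311 = 6062.
  i=6: a_6=1, p_6 = 1*55747 + 17629 = 73376, q_6 = 1*6062 + 1917 = 7979.
  i=7: a_7=10, p_7 = 10*73376 + 55747 = 789507, q_7 = 10*7979 + 6062 = 85852.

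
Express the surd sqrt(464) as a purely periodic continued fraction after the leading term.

[21; (1, 1, 5, 1, 1, 1, 5, 1, 1, 42)]

Write x_i = (sqrt(464) + m_i)/d_i with (m_0, d_0) = (0, 1). a_0 = floor(sqrt(464)) = 21, since 21^2 = 441 <= 464 < 484 = 22^2.
Iterate m_{i+1} = d_i*a_i - m_i, d_{i+1} = (464 - m_{i+1}^2)/d_i, a_{i+1} = floor((a_0 + m_{i+1})/d_{i+1}):
  m_1 = 1*21 - 0 = 21, d_1 = (464 - 21^2)/1 = 23/1 = 23, a_1 = floor((21 + 21)/23) = 1.
  m_2 = 23*1 - 21 = 2, d_2 = (464 - 2^2)/23 = 460/23 = 20, a_2 = floor((21 + 2)/20) = 1.
  m_3 = 20*1 - 2 = 18, d_3 = (464 - 18^2)/20 = 140/20 = 7, a_3 = floor((21 + 18)/7) = 5.
  m_4 = 7*5 - 18 = 17, d_4 = (464 - 17^2)/7 = 175/7 = 25, a_4 = floor((21 + 17)/25) = 1.
  m_5 = 25*1 - 17 = 8, d_5 = (464 - 8^2)/25 = 400/25 = 16, a_5 = floor((21 + 8)/16) = 1.
  m_6 = 16*1 - 8 = 8, d_6 = (464 - 8^2)/16 = 400/16 = 25, a_6 = floor((21 + 8)/25) = 1.
  m_7 = 25*1 - 8 = 17, d_7 = (464 - 17^2)/25 = 175/25 = 7, a_7 = floor((21 + 17)/7) = 5.
  m_8 = 7*5 - 17 = 18, d_8 = (464 - 18^2)/7 = 140/7 = 20, a_8 = floor((21 + 18)/20) = 1.
  m_9 = 20*1 - 18 = 2, d_9 = (464 - 2^2)/20 = 460/20 = 23, a_9 = floor((21 + 2)/23) = 1.
  m_10 = 23*1 - 2 = 21, d_10 = (464 - 21^2)/23 = 23/23 = 1, a_10 = floor((21 + 21)/1) = 42.
  m_11 = 1*42 - 21 = 21, d_11 = (464 - 21^2)/1 = 23/1 = 23: (m_11, d_11) = (m_1, d_1) = (21, 23), so from here the quotients repeat a_1, ..., a_10; the period length is 10.
Hence the expansion of sqrt(464) is a_0 = 21 followed by the repeating block 1, 1, 5, 1, 1, 1, 5, 1, 1, 42 (period 10).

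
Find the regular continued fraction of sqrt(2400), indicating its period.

Write x_i = (sqrt(2400) + m_i)/d_i with (m_0, d_0) = (0, 1). a_0 = floor(sqrt(2400)) = 48, since 48^2 = 2304 <= 2400 < 2401 = 49^2.
Iterate m_{i+1} = d_i*a_i - m_i, d_{i+1} = (2400 - m_{i+1}^2)/d_i, a_{i+1} = floor((a_0 + m_{i+1})/d_{i+1}):
  m_1 = 1*48 - 0 = 48, d_1 = (2400 - 48^2)/1 = 96/1 = 96, a_1 = floor((48 + 48)/96) = 1.
  m_2 = 96*1 - 48 = 48, d_2 = (2400 - 48^2)/96 = 96/96 = 1, a_2 = floor((48 + 48)/1) = 96.
  m_3 = 1*96 - 48 = 48, d_3 = (2400 - 48^2)/1 = 96/1 = 96: (m_3, d_3) = (m_1, d_1) = (48, 96), so from here the quotients repeat a_1, a_2; the period length is 2.
Hence the expansion of sqrt(2400) is a_0 = 48 followed by the repeating block 1, 96 (period 2).

[48; (1, 96)]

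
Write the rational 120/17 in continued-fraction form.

[7; 17]

Run the Euclidean algorithm on 120 and 17; the successive quotients are the partial quotients a_0, a_1, ... (each step inverts the fractional part left over by the previous one):
  120 = 7*17 + 1, so a_0 = 7.
  17 = 17*1 + 0, so a_1 = 17.
The remainder reaches 0 after 2 divisions, so the expansion has 2 partial quotients, read off in order.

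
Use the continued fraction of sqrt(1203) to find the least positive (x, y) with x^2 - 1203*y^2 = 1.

(x, y) = (434282, 12521)

First expand sqrt(1203) as a continued fraction. With x_i = (sqrt(1203) + m_i)/d_i and (m_0, d_0) = (0, 1): a_0 = floor(sqrt(1203)) = 34, since 34^2 = 1156 <= 1203 < 1225 = 35^2.
Iterate m_{i+1} = d_i*a_i - m_i, d_{i+1} = (1203 - m_{i+1}^2)/d_i, a_{i+1} = floor((a_0 + m_{i+1})/d_{i+1}):
  m_1 = 1*34 - 0 = 34, d_1 = (1203 - 34^2)/1 = 47/1 = 47, a_1 = floor((34 + 34)/47) = 1.
  m_2 = 47*1 - 34 = 13, d_2 = (1203 - 13^2)/47 = 1034/47 = 22, a_2 = floor((34 + 13)/22) = 2.
  m_3 = 22*2 - 13 = 31, d_3 = (1203 - 31^2)/22 = 242/22 = 11, a_3 = floor((34 + 31)/11) = 5.
  m_4 = 11*5 - 31 = 24, d_4 = (1203 - 24^2)/11 = 627/11 = 57, a_4 = floor((34 + 24)/57) = 1.
  m_5 = 57*1 - 24 = 33, d_5 = (1203 - 33^2)/57 = 114/57 = 2, a_5 = floor((34 + 33)/2) = 33.
  m_6 = 2*33 - 33 = 33, d_6 = (1203 - 33^2)/2 = 114/2 = 57, a_6 = floor((34 + 33)/57) = 1.
  m_7 = 57*1 - 33 = 24, d_7 = (1203 - 24^2)/57 = 627/57 = 11, a_7 = floor((34 + 24)/11) = 5.
  m_8 = 11*5 - 24 = 31, d_8 = (1203 - 31^2)/11 = 242/11 = 22, a_8 = floor((34 + 31)/22) = 2.
  m_9 = 22*2 - 31 = 13, d_9 = (1203 - 13^2)/22 = 1034/22 = 47, a_9 = floor((34 + 13)/47) = 1.
  m_10 = 47*1 - 13 = 34, d_10 = (1203 - 34^2)/47 = 47/47 = 1, a_10 = floor((34 + 34)/1) = 68.
  m_11 = 1*68 - 34 = 34, d_11 = (1203 - 34^2)/1 = 47/1 = 47: (m_11, d_11) = (m_1, d_1) = (34, 47), so from here the quotients repeat a_1, ..., a_10; the period length is 10.
So sqrt(1203) = [34; (1, 2, 5, 1, 33, 1, 5, 2, 1, 68)] with period length k = 10.
k is even, so the fundamental solution of x^2 - 1203y^2 = 1 is (p_{k-1}, q_{k-1}) = (p_9, q_9); compute convergents through index 9.
Convergents (p_i = a_i*p_{i-1} + p_{i-2}, q_i = a_i*q_{i-1} + q_{i-2} with p_{-2}=0, p_{-1}=1, q_{-2}=1, q_{-1}=0):
  i=0: a_0=34, p_0 = 34*1 + 0 = 34, q_0 = 34*0 + 1 = 1.
  i=1: a_1=1, p_1 = 1*34 + 1 = 35, q_1 = 1*1 + 0 = 1.
  i=2: a_2=2, p_2 = 2*35 + 34 = 104, q_2 = 2*1 + 1 = 3.
  i=3: a_3=5, p_3 = 5*104 + 35 = 555, q_3 = 5*3 + 1 = 16.
  i=4: a_4=1, p_4 = 1*555 + 104 = 659, q_4 = 1*16 + 3 = 19.
  i=5: a_5=33, p_5 = 33*659 + 555 = 22302, q_5 = 33*19 + 16 = 643.
  i=6: a_6=1, p_6 = 1*22302 + 659 = 22961, q_6 = 1*643 + 19 = 662.
  i=7: a_7=5, p_7 = 5*22961 + 22302 = 137107, q_7 = 5*662 + 643 = 3953.
  i=8: a_8=2, p_8 = 2*137107 + 22961 = 297175, q_8 = 2*3953 + 662 = 8568.
  i=9: a_9=1, p_9 = 1*297175 + 137107 = 434282, q_9 = 1*8568 + 3953 = 12521.
Check: 434282^2 - 1203*12521^2 = 188600855524 - 188600855523 = 1, so (x, y) = (434282, 12521) solves the equation, and by the theorem it is the least positive solution.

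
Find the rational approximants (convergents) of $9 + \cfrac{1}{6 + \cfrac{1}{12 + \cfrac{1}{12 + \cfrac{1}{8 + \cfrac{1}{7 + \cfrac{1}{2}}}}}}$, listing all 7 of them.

Using the convergent recurrence p_i = a_i*p_{i-1} + p_{i-2}, q_i = a_i*q_{i-1} + q_{i-2} with p_{-2}=0, p_{-1}=1, q_{-2}=1, q_{-1}=0:
  i=0: a_0=9, p_0 = 9*1 + 0 = 9, q_0 = 9*0 + 1 = 1.
  i=1: a_1=6, p_1 = 6*9 + 1 = 55, q_1 = 6*1 + 0 = 6.
  i=2: a_2=12, p_2 = 12*55 + 9 = 669, q_2 = 12*6 + 1 = 73.
  i=3: a_3=12, p_3 = 12*669 + 55 = 8083, q_3 = 12*73 + 6 = 882.
  i=4: a_4=8, p_4 = 8*8083 + 669 = 65333, q_4 = 8*882 + 73 = 7129.
  i=5: a_5=7, p_5 = 7*65333 + 8083 = 465414, q_5 = 7*7129 + 882 = 50785.
  i=6: a_6=2, p_6 = 2*465414 + 65333 = 996161, q_6 = 2*50785 + 7129 = 108699.

9/1, 55/6, 669/73, 8083/882, 65333/7129, 465414/50785, 996161/108699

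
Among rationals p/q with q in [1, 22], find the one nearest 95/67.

17/12

Expand x = 95/67 as a continued fraction with the Euclidean algorithm:
  95 = 1*67 + 28, so a_0 = 1.
  67 = 2*28 + 11, so a_1 = 2.
  28 = 2*11 + 6, so a_2 = 2.
  11 = 1*6 + 5, so a_3 = 1.
  6 = 1*5 + 1, so a_4 = 1.
  5 = 5*1 + 0, so a_5 = 5.
so x = [1; 2, 2, 1, 1, 5].
Convergents (p_i = a_i*p_{i-1} + p_{i-2}, q_i = a_i*q_{i-1} + q_{i-2} with p_{-2}=0, p_{-1}=1, q_{-2}=1, q_{-1}=0), until the denominator exceeds 22:
  i=0: a_0=1, p_0 = 1*1 + 0 = 1, q_0 = 1*0 + 1 = 1.
  i=1: a_1=2, p_1 = 2*1 + 1 = 3, q_1 = 2*1 + 0 = 2.
  i=2: a_2=2, p_2 = 2*3 + 1 = 7, q_2 = 2*2 + 1 = 5.
  i=3: a_3=1, p_3 = 1*7 + 3 = 10, q_3 = 1*5 + 2 = 7.
  i=4: a_4=1, p_4 = 1*10 + 7 = 17, q_4 = 1*7 + 5 = 12.
  i=5: a_5=5, p_5 = 5*17 + 10 = 95, q_5 = 5*12 + 7 = 67.
q_5 = 67 > 22, so the last convergent with denominator <= 22 is p_4/q_4 = 17/12.
The closest fraction with denominator <= 22 is either p_4/q_4 or the intermediate fraction (k*p_4 + p_3)/(k*q_4 + q_3) with the largest k >= 1 whose denominator stays <= 22; these approach x as k grows, and every other convergent or intermediate fraction in range is farther away.
Largest k: floor((22 - q_3)/q_4) = floor((22 - 7)/12) = 1.
That gives (1*17 + 10)/(1*12 + 7) = 27/19.
Compare the errors: |x - 17/12| = |95*12 - 17*67|/(67*12) = 1/804, and |x - 27/19| = |95*19 - 27*67|/(67*19) = 4/1273.
Cross-multiplying, 1*1273 = 1273 < 3216 = 4*804, so 1/804 is smaller: the convergent 17/12 is closer to x than 27/19.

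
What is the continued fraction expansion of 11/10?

[1; 10]

Run the Euclidean algorithm on 11 and 10; the successive quotients are the partial quotients a_0, a_1, ... (each step inverts the fractional part left over by the previous one):
  11 = 1*10 + 1, so a_0 = 1.
  10 = 10*1 + 0, so a_1 = 10.
The remainder reaches 0 after 2 divisions, so the expansion has 2 partial quotients, read off in order.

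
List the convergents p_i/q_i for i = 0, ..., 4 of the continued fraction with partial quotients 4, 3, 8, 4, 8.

Using the convergent recurrence p_i = a_i*p_{i-1} + p_{i-2}, q_i = a_i*q_{i-1} + q_{i-2} with p_{-2}=0, p_{-1}=1, q_{-2}=1, q_{-1}=0:
  i=0: a_0=4, p_0 = 4*1 + 0 = 4, q_0 = 4*0 + 1 = 1.
  i=1: a_1=3, p_1 = 3*4 + 1 = 13, q_1 = 3*1 + 0 = 3.
  i=2: a_2=8, p_2 = 8*13 + 4 = 108, q_2 = 8*3 + 1 = 25.
  i=3: a_3=4, p_3 = 4*108 + 13 = 445, q_3 = 4*25 + 3 = 103.
  i=4: a_4=8, p_4 = 8*445 + 108 = 3668, q_4 = 8*103 + 25 = 849.

4/1, 13/3, 108/25, 445/103, 3668/849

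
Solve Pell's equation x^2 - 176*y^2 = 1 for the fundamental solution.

First expand sqrt(176) as a continued fraction. With x_i = (sqrt(176) + m_i)/d_i and (m_0, d_0) = (0, 1): a_0 = floor(sqrt(176)) = 13, since 13^2 = 169 <= 176 < 196 = 14^2.
Iterate m_{i+1} = d_i*a_i - m_i, d_{i+1} = (176 - m_{i+1}^2)/d_i, a_{i+1} = floor((a_0 + m_{i+1})/d_{i+1}):
  m_1 = 1*13 - 0 = 13, d_1 = (176 - 13^2)/1 = 7/1 = 7, a_1 = floor((13 + 13)/7) = 3.
  m_2 = 7*3 - 13 = 8, d_2 = (176 - 8^2)/7 = 112/7 = 16, a_2 = floor((13 + 8)/16) = 1.
  m_3 = 16*1 - 8 = 8, d_3 = (176 - 8^2)/16 = 112/16 = 7, a_3 = floor((13 + 8)/7) = 3.
  m_4 = 7*3 - 8 = 13, d_4 = (176 - 13^2)/7 = 7/7 = 1, a_4 = floor((13 + 13)/1) = 26.
  m_5 = 1*26 - 13 = 13, d_5 = (176 - 13^2)/1 = 7/1 = 7: (m_5, d_5) = (m_1, d_1) = (13, 7), so from here the quotients repeat a_1, ..., a_4; the period length is 4.
So sqrt(176) = [13; (3, 1, 3, 26)] with period length k = 4.
k is even, so the fundamental solution of x^2 - 176y^2 = 1 is (p_{k-1}, q_{k-1}) = (p_3, q_3); compute convergents through index 3.
Convergents (p_i = a_i*p_{i-1} + p_{i-2}, q_i = a_i*q_{i-1} + q_{i-2} with p_{-2}=0, p_{-1}=1, q_{-2}=1, q_{-1}=0):
  i=0: a_0=13, p_0 = 13*1 + 0 = 13, q_0 = 13*0 + 1 = 1.
  i=1: a_1=3, p_1 = 3*13 + 1 = 40, q_1 = 3*1 + 0 = 3.
  i=2: a_2=1, p_2 = 1*40 + 13 = 53, q_2 = 1*3 + 1 = 4.
  i=3: a_3=3, p_3 = 3*53 + 40 = 199, q_3 = 3*4 + 3 = 15.
Check: 199^2 - 176*15^2 = 39601 - 39600 = 1, so (x, y) = (199, 15) solves the equation, and by the theorem it is the least positive solution.

(x, y) = (199, 15)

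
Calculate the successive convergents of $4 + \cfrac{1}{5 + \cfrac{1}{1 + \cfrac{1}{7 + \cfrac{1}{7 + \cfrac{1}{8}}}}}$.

4/1, 21/5, 25/6, 196/47, 1397/335, 11372/2727

Using the convergent recurrence p_i = a_i*p_{i-1} + p_{i-2}, q_i = a_i*q_{i-1} + q_{i-2} with p_{-2}=0, p_{-1}=1, q_{-2}=1, q_{-1}=0:
  i=0: a_0=4, p_0 = 4*1 + 0 = 4, q_0 = 4*0 + 1 = 1.
  i=1: a_1=5, p_1 = 5*4 + 1 = 21, q_1 = 5*1 + 0 = 5.
  i=2: a_2=1, p_2 = 1*21 + 4 = 25, q_2 = 1*5 + 1 = 6.
  i=3: a_3=7, p_3 = 7*25 + 21 = 196, q_3 = 7*6 + 5 = 47.
  i=4: a_4=7, p_4 = 7*196 + 25 = 1397, q_4 = 7*47 + 6 = 335.
  i=5: a_5=8, p_5 = 8*1397 + 196 = 11372, q_5 = 8*335 + 47 = 2727.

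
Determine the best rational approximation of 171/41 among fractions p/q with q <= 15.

Expand x = 171/41 as a continued fraction with the Euclidean algorithm:
  171 = 4*41 + 7, so a_0 = 4.
  41 = 5*7 + 6, so a_1 = 5.
  7 = 1*6 + 1, so a_2 = 1.
  6 = 6*1 + 0, so a_3 = 6.
so x = [4; 5, 1, 6].
Convergents (p_i = a_i*p_{i-1} + p_{i-2}, q_i = a_i*q_{i-1} + q_{i-2} with p_{-2}=0, p_{-1}=1, q_{-2}=1, q_{-1}=0), until the denominator exceeds 15:
  i=0: a_0=4, p_0 = 4*1 + 0 = 4, q_0 = 4*0 + 1 = 1.
  i=1: a_1=5, p_1 = 5*4 + 1 = 21, q_1 = 5*1 + 0 = 5.
  i=2: a_2=1, p_2 = 1*21 + 4 = 25, q_2 = 1*5 + 1 = 6.
  i=3: a_3=6, p_3 = 6*25 + 21 = 171, q_3 = 6*6 + 5 = 41.
q_3 = 41 > 15, so the last convergent with denominator <= 15 is p_2/q_2 = 25/6.
The closest fraction with denominator <= 15 is either p_2/q_2 or the intermediate fraction (k*p_2 + p_1)/(k*q_2 + q_1) with the largest k >= 1 whose denominator stays <= 15; these approach x as k grows, and every other convergent or intermediate fraction in range is farther away.
Largest k: floor((15 - q_1)/q_2) = floor((15 - 5)/6) = 1.
That gives (1*25 + 21)/(1*6 + 5) = 46/11.
Compare the errors: |x - 25/6| = |171*6 - 25*41|/(41*6) = 1/246, and |x - 46/11| = |171*11 - 46*41|/(41*11) = 5/451.
Cross-multiplying, 1*451 = 451 < 1230 = 5*246, so 1/246 is smaller: the convergent 25/6 is closer to x than 46/11.

25/6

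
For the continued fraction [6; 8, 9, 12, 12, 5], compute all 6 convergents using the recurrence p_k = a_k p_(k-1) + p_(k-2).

6/1, 49/8, 447/73, 5413/884, 65403/10681, 332428/54289

Using the convergent recurrence p_i = a_i*p_{i-1} + p_{i-2}, q_i = a_i*q_{i-1} + q_{i-2} with p_{-2}=0, p_{-1}=1, q_{-2}=1, q_{-1}=0:
  i=0: a_0=6, p_0 = 6*1 + 0 = 6, q_0 = 6*0 + 1 = 1.
  i=1: a_1=8, p_1 = 8*6 + 1 = 49, q_1 = 8*1 + 0 = 8.
  i=2: a_2=9, p_2 = 9*49 + 6 = 447, q_2 = 9*8 + 1 = 73.
  i=3: a_3=12, p_3 = 12*447 + 49 = 5413, q_3 = 12*73 + 8 = 884.
  i=4: a_4=12, p_4 = 12*5413 + 447 = 65403, q_4 = 12*884 + 73 = 10681.
  i=5: a_5=5, p_5 = 5*65403 + 5413 = 332428, q_5 = 5*10681 + 884 = 54289.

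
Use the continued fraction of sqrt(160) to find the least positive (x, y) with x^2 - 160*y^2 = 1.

(x, y) = (721, 57)

First expand sqrt(160) as a continued fraction. With x_i = (sqrt(160) + m_i)/d_i and (m_0, d_0) = (0, 1): a_0 = floor(sqrt(160)) = 12, since 12^2 = 144 <= 160 < 169 = 13^2.
Iterate m_{i+1} = d_i*a_i - m_i, d_{i+1} = (160 - m_{i+1}^2)/d_i, a_{i+1} = floor((a_0 + m_{i+1})/d_{i+1}):
  m_1 = 1*12 - 0 = 12, d_1 = (160 - 12^2)/1 = 16/1 = 16, a_1 = floor((12 + 12)/16) = 1.
  m_2 = 16*1 - 12 = 4, d_2 = (160 - 4^2)/16 = 144/16 = 9, a_2 = floor((12 + 4)/9) = 1.
  m_3 = 9*1 - 4 = 5, d_3 = (160 - 5^2)/9 = 135/9 = 15, a_3 = floor((12 + 5)/15) = 1.
  m_4 = 15*1 - 5 = 10, d_4 = (160 - 10^2)/15 = 60/15 = 4, a_4 = floor((12 + 10)/4) = 5.
  m_5 = 4*5 - 10 = 10, d_5 = (160 - 10^2)/4 = 60/4 = 15, a_5 = floor((12 + 10)/15) = 1.
  m_6 = 15*1 - 10 = 5, d_6 = (160 - 5^2)/15 = 135/15 = 9, a_6 = floor((12 + 5)/9) = 1.
  m_7 = 9*1 - 5 = 4, d_7 = (160 - 4^2)/9 = 144/9 = 16, a_7 = floor((12 + 4)/16) = 1.
  m_8 = 16*1 - 4 = 12, d_8 = (160 - 12^2)/16 = 16/16 = 1, a_8 = floor((12 + 12)/1) = 24.
  m_9 = 1*24 - 12 = 12, d_9 = (160 - 12^2)/1 = 16/1 = 16: (m_9, d_9) = (m_1, d_1) = (12, 16), so from here the quotients repeat a_1, ..., a_8; the period length is 8.
So sqrt(160) = [12; (1, 1, 1, 5, 1, 1, 1, 24)] with period length k = 8.
k is even, so the fundamental solution of x^2 - 160y^2 = 1 is (p_{k-1}, q_{k-1}) = (p_7, q_7); compute convergents through index 7.
Convergents (p_i = a_i*p_{i-1} + p_{i-2}, q_i = a_i*q_{i-1} + q_{i-2} with p_{-2}=0, p_{-1}=1, q_{-2}=1, q_{-1}=0):
  i=0: a_0=12, p_0 = 12*1 + 0 = 12, q_0 = 12*0 + 1 = 1.
  i=1: a_1=1, p_1 = 1*12 + 1 = 13, q_1 = 1*1 + 0 = 1.
  i=2: a_2=1, p_2 = 1*13 + 12 = 25, q_2 = 1*1 + 1 = 2.
  i=3: a_3=1, p_3 = 1*25 + 13 = 38, q_3 = 1*2 + 1 = 3.
  i=4: a_4=5, p_4 = 5*38 + 25 = 215, q_4 = 5*3 + 2 = 17.
  i=5: a_5=1, p_5 = 1*215 + 38 = 253, q_5 = 1*17 + 3 = 20.
  i=6: a_6=1, p_6 = 1*253 + 215 = 468, q_6 = 1*20 + 17 = 37.
  i=7: a_7=1, p_7 = 1*468 + 253 = 721, q_7 = 1*37 + 20 = 57.
Check: 721^2 - 160*57^2 = 519841 - 519840 = 1, so (x, y) = (721, 57) solves the equation, and by the theorem it is the least positive solution.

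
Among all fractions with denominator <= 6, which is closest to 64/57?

7/6

Expand x = 64/57 as a continued fraction with the Euclidean algorithm:
  64 = 1*57 + 7, so a_0 = 1.
  57 = 8*7 + 1, so a_1 = 8.
  7 = 7*1 + 0, so a_2 = 7.
so x = [1; 8, 7].
Convergents (p_i = a_i*p_{i-1} + p_{i-2}, q_i = a_i*q_{i-1} + q_{i-2} with p_{-2}=0, p_{-1}=1, q_{-2}=1, q_{-1}=0), until the denominator exceeds 6:
  i=0: a_0=1, p_0 = 1*1 + 0 = 1, q_0 = 1*0 + 1 = 1.
  i=1: a_1=8, p_1 = 8*1 + 1 = 9, q_1 = 8*1 + 0 = 8.
q_1 = 8 > 6, so the last convergent with denominator <= 6 is p_0/q_0 = 1/1.
The closest fraction with denominator <= 6 is either p_0/q_0 or the intermediate fraction (k*p_0 + p_{-1})/(k*q_0 + q_{-1}) with the largest k >= 1 whose denominator stays <= 6; these approach x as k grows, and every other convergent or intermediate fraction in range is farther away.
Largest k: floor((6 - q_{-1})/q_0) = floor((6 - 0)/1) = 6 (using the seeds p_{-1} = 1, q_{-1} = 0).
That gives (6*1 + 1)/(6*1 + 0) = 7/6.
Compare the errors: |x - 1/1| = |64*1 - 1*57|/(57*1) = 7/57, and |x - 7/6| = |64*6 - 7*57|/(57*6) = 15/342.
Cross-multiplying, 15*57 = 855 < 2394 = 7*342, so 15/342 is smaller: the intermediate fraction 7/6 is closer to x than 1/1.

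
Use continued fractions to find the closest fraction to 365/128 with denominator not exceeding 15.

37/13

Expand x = 365/128 as a continued fraction with the Euclidean algorithm:
  365 = 2*128 + 109, so a_0 = 2.
  128 = 1*109 + 19, so a_1 = 1.
  109 = 5*19 + 14, so a_2 = 5.
  19 = 1*14 + 5, so a_3 = 1.
  14 = 2*5 + 4, so a_4 = 2.
  5 = 1*4 + 1, so a_5 = 1.
  4 = 4*1 + 0, so a_6 = 4.
so x = [2; 1, 5, 1, 2, 1, 4].
Convergents (p_i = a_i*p_{i-1} + p_{i-2}, q_i = a_i*q_{i-1} + q_{i-2} with p_{-2}=0, p_{-1}=1, q_{-2}=1, q_{-1}=0), until the denominator exceeds 15:
  i=0: a_0=2, p_0 = 2*1 + 0 = 2, q_0 = 2*0 + 1 = 1.
  i=1: a_1=1, p_1 = 1*2 + 1 = 3, q_1 = 1*1 + 0 = 1.
  i=2: a_2=5, p_2 = 5*3 + 2 = 17, q_2 = 5*1 + 1 = 6.
  i=3: a_3=1, p_3 = 1*17 + 3 = 20, q_3 = 1*6 + 1 = 7.
  i=4: a_4=2, p_4 = 2*20 + 17 = 57, q_4 = 2*7 + 6 = 20.
q_4 = 20 > 15, so the last convergent with denominator <= 15 is p_3/q_3 = 20/7.
The closest fraction with denominator <= 15 is either p_3/q_3 or the intermediate fraction (k*p_3 + p_2)/(k*q_3 + q_2) with the largest k >= 1 whose denominator stays <= 15; these approach x as k grows, and every other convergent or intermediate fraction in range is farther away.
Largest k: floor((15 - q_2)/q_3) = floor((15 - 6)/7) = 1.
That gives (1*20 + 17)/(1*7 + 6) = 37/13.
Compare the errors: |x - 20/7| = |365*7 - 20*128|/(128*7) = 5/896, and |x - 37/13| = |365*13 - 37*128|/(128*13) = 9/1664.
Cross-multiplying, 9*896 = 8064 < 8320 = 5*1664, so 9/1664 is smaller: the intermediate fraction 37/13 is closer to x than 20/7.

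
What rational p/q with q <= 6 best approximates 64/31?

Expand x = 64/31 as a continued fraction with the Euclidean algorithm:
  64 = 2*31 + 2, so a_0 = 2.
  31 = 15*2 + 1, so a_1 = 15.
  2 = 2*1 + 0, so a_2 = 2.
so x = [2; 15, 2].
Convergents (p_i = a_i*p_{i-1} + p_{i-2}, q_i = a_i*q_{i-1} + q_{i-2} with p_{-2}=0, p_{-1}=1, q_{-2}=1, q_{-1}=0), until the denominator exceeds 6:
  i=0: a_0=2, p_0 = 2*1 + 0 = 2, q_0 = 2*0 + 1 = 1.
  i=1: a_1=15, p_1 = 15*2 + 1 = 31, q_1 = 15*1 + 0 = 15.
q_1 = 15 > 6, so the last convergent with denominator <= 6 is p_0/q_0 = 2/1.
The closest fraction with denominator <= 6 is either p_0/q_0 or the intermediate fraction (k*p_0 + p_{-1})/(k*q_0 + q_{-1}) with the largest k >= 1 whose denominator stays <= 6; these approach x as k grows, and every other convergent or intermediate fraction in range is farther away.
Largest k: floor((6 - q_{-1})/q_0) = floor((6 - 0)/1) = 6 (using the seeds p_{-1} = 1, q_{-1} = 0).
That gives (6*2 + 1)/(6*1 + 0) = 13/6.
Compare the errors: |x - 2/1| = |64*1 - 2*31|/(31*1) = 2/31, and |x - 13/6| = |64*6 - 13*31|/(31*6) = 19/186.
Cross-multiplying, 2*186 = 372 < 589 = 19*31, so 2/31 is smaller: the convergent 2/1 is closer to x than 13/6.

2/1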